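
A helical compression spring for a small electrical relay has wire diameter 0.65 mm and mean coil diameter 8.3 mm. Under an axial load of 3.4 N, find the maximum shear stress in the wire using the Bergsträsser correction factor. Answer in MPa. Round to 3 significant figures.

Spring index C = D/d = 8.3/0.65 = 12.7692
K_B = (4C+2)/(4C−3) = 53.077/48.077 = 1.1040
τ₀ = 8FD/(πd³) = 8·3.4·8.3/(π·0.65³) = 225.76/0.86276 = 261.67 MPa
τ_max = K·τ₀ = 1.1040 × 261.67 = 288.89 MPa

289 MPa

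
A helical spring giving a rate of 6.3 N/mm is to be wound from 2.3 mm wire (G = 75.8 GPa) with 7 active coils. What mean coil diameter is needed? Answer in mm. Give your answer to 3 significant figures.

18.2 mm

D = (Gd⁴/(8N_a·k))^(1/3) = (75.8×10³·2.3⁴/(8·7·6.3))^(1/3)
  = (6012.46)^(1/3) = 18.1838 mm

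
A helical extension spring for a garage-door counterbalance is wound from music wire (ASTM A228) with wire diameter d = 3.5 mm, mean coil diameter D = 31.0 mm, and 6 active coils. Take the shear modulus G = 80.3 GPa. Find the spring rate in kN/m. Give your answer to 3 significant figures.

k = Gd⁴/(8D³N_a) = (80.3×10³ × 3.5⁴) / (8 × 31.0³ × 6)
  = 1.205e+07 / 1.42997e+06 = 8.4268 N/mm

8.43 kN/m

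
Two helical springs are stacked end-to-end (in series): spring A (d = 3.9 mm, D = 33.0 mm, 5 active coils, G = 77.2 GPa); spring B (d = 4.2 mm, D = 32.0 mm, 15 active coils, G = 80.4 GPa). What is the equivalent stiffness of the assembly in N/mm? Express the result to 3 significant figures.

4.21 N/mm

k_A = Gd⁴/(8D³N_a) = (77.2×10³)(3.9⁴)/(8·33.0³·5) = 12.424 N/mm
k_B = Gd⁴/(8D³N_a) = (80.4×10³)(4.2⁴)/(8·32.0³·15) = 6.3624 N/mm
Series: 1/k_eq = 1/12.424 + 1/6.3624 = 0.23766; k_eq = 4.2077 N/mm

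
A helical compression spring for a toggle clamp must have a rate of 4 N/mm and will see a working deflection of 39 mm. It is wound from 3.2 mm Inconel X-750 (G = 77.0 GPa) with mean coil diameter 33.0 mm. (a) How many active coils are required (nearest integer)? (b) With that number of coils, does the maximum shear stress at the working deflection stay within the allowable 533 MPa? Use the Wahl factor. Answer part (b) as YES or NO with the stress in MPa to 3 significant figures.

N_a = Gd⁴/(8D³k) = (77.0×10³)(3.2⁴)/(8·33.0³·4) = 7.021 → N_a = 7
Actual rate k = Gd⁴/(8D³·7) = 4.012 N/mm
Working load F = kδ = 4.012·39 = 156.47 N
C = 33.0/3.2 = 10.3125; K_W = (4C−1)/(4C−4)+0.615/C = 1.1402
τ_max = K_W·8FD/(πd³) = 1.1402·401.26 = 457.51 MPa
τ_max ≤ 533 MPa → acceptable

(a) 7 coils; (b) YES, τ_max = 458 MPa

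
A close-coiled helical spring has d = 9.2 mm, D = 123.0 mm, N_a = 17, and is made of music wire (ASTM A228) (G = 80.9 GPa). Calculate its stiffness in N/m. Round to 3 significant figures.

k = Gd⁴/(8D³N_a) = (80.9×10³ × 9.2⁴) / (8 × 123.0³ × 17)
  = 5.79562e+08 / 2.53078e+08 = 2.2901 N/mm = 2290.1 N/m

2290 N/m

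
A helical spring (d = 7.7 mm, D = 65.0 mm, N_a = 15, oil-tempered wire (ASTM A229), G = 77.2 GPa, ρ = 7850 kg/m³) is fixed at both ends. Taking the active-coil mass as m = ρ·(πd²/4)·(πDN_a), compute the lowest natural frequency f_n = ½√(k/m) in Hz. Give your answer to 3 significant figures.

k = Gd⁴/(8D³N_a) = (77.2×10³)(7.7⁴)/(8·65.0³·15) = 8.2349 N/mm = 8234.9 N/m
Wire length L = πDN_a = π·65.0·15 = 3063.1 mm
m = ρ·(πd²/4)·L = 7850 × 46.566×10⁻⁶ m² × 3.0631 m = 1.1197 kg
f_n = ½√(k/m) = 0.5·√(8234.9/1.1197) = 0.5·√(7354.7) = 42.88 Hz

42.9 Hz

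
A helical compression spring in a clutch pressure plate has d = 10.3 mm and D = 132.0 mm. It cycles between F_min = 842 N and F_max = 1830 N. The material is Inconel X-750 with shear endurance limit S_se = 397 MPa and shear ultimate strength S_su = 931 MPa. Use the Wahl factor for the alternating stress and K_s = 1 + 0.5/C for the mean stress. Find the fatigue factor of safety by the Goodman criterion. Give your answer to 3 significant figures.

1.13

C = D/d = 132.0/10.3 = 12.8155; K_W = (4C−1)/(4C−4)+0.615/C = 1.1115; K_s = 1+0.5/C = 1.0390
F_a = (F_max−F_min)/2 = 494 N; F_m = (F_max+F_min)/2 = 1336 N
τ_a = K_W·8F_aD/(πd³) = 1.1115 × 151.96 = 168.9 MPa
τ_m = K_s·8F_mD/(πd³) = 1.0390 × 410.97 = 427 MPa
Goodman: 1/n_f = τ_a/S_se + τ_m/S_su = 168.9/397 + 427/931 = 0.42544 + 0.45865 = 0.88409
n_f = 1/0.88409 = 1.131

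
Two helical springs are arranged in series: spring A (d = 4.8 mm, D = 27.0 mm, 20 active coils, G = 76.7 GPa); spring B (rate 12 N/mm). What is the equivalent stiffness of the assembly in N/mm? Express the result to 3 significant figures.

k_A = Gd⁴/(8D³N_a) = (76.7×10³)(4.8⁴)/(8·27.0³·20) = 12.929 N/mm
Series: 1/k_eq = 1/12.929 + 1/12 = 0.16068; k_eq = 6.2235 N/mm

6.22 N/mm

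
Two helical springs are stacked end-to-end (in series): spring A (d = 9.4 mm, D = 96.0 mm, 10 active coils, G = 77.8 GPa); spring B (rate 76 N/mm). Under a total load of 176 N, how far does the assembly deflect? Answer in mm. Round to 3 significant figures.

k_A = Gd⁴/(8D³N_a) = (77.8×10³)(9.4⁴)/(8·96.0³·10) = 8.582 N/mm
Series: 1/k_eq = 1/8.582 + 1/76 = 0.12968; k_eq = 7.7112 N/mm
δ = F/k_eq = 176/7.7112 = 22.824 mm

22.8 mm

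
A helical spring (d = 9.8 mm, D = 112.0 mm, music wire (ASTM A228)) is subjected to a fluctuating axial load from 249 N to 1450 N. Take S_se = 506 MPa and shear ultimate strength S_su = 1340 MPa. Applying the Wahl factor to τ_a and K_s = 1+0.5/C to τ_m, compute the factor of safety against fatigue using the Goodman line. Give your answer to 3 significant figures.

1.65

C = D/d = 112.0/9.8 = 11.4286; K_W = (4C−1)/(4C−4)+0.615/C = 1.1257; K_s = 1+0.5/C = 1.0437
F_a = (F_max−F_min)/2 = 600.5 N; F_m = (F_max+F_min)/2 = 849.5 N
τ_a = K_W·8F_aD/(πd³) = 1.1257 × 181.97 = 204.85 MPa
τ_m = K_s·8F_mD/(πd³) = 1.0437 × 257.42 = 268.68 MPa
Goodman: 1/n_f = τ_a/S_se + τ_m/S_su = 204.85/506 + 268.68/1340 = 0.40483 + 0.20051 = 0.60534
n_f = 1/0.60534 = 1.652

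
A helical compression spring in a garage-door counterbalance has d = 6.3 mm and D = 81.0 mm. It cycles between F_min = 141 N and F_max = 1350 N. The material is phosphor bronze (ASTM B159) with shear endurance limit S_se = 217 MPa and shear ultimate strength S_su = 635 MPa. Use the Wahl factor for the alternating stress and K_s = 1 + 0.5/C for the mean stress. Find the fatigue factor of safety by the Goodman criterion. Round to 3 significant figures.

0.281

C = D/d = 81.0/6.3 = 12.8571; K_W = (4C−1)/(4C−4)+0.615/C = 1.1111; K_s = 1+0.5/C = 1.0389
F_a = (F_max−F_min)/2 = 604.5 N; F_m = (F_max+F_min)/2 = 745.5 N
τ_a = K_W·8F_aD/(πd³) = 1.1111 × 498.65 = 554.05 MPa
τ_m = K_s·8F_mD/(πd³) = 1.0389 × 614.97 = 638.88 MPa
Goodman: 1/n_f = τ_a/S_se + τ_m/S_su = 554.05/217 + 638.88/635 = 2.55322 + 1.00611 = 3.5593
n_f = 1/3.5593 = 0.281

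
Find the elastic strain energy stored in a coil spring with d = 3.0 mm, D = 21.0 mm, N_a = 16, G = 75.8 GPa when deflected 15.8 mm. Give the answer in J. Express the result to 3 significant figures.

0.647 J

k = Gd⁴/(8D³N_a) = (75.8×10³)(3.0⁴)/(8·21.0³·16) = 5.1795 N/mm
U = ½kδ² = 0.5 × 5.1795 × 15.8² = 646.5 N·mm = 0.6465 J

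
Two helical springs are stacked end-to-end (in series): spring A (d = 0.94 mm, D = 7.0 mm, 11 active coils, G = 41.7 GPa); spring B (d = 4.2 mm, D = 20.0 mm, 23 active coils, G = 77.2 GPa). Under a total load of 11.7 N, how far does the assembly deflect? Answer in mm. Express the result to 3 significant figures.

11.6 mm

k_A = Gd⁴/(8D³N_a) = (41.7×10³)(0.94⁴)/(8·7.0³·11) = 1.0786 N/mm
k_B = Gd⁴/(8D³N_a) = (77.2×10³)(4.2⁴)/(8·20.0³·23) = 16.319 N/mm
Series: 1/k_eq = 1/1.0786 + 1/16.319 = 0.98838; k_eq = 1.0118 N/mm
δ = F/k_eq = 11.7/1.0118 = 11.564 mm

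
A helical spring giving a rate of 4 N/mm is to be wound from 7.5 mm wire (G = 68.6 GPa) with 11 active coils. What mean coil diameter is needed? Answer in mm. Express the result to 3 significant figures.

85.1 mm

D = (Gd⁴/(8N_a·k))^(1/3) = (68.6×10³·7.5⁴/(8·11·4))^(1/3)
  = (616633)^(1/3) = 85.1155 mm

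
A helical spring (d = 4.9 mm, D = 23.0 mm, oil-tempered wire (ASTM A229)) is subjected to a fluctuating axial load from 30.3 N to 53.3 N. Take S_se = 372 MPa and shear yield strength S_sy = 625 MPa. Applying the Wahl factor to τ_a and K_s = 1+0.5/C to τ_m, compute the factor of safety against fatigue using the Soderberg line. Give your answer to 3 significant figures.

C = D/d = 23.0/4.9 = 4.6939; K_W = (4C−1)/(4C−4)+0.615/C = 1.3341; K_s = 1+0.5/C = 1.1065
F_a = (F_max−F_min)/2 = 11.5 N; F_m = (F_max+F_min)/2 = 41.8 N
τ_a = K_W·8F_aD/(πd³) = 1.3341 × 5.725 = 7.6375 MPa
τ_m = K_s·8F_mD/(πd³) = 1.1065 × 20.809 = 23.026 MPa
Soderberg: 1/n_f = τ_a/S_se + τ_m/S_sy = 7.6375/372 + 23.026/625 = 0.02053 + 0.03684 = 0.057372
n_f = 1/0.057372 = 17.43

17.4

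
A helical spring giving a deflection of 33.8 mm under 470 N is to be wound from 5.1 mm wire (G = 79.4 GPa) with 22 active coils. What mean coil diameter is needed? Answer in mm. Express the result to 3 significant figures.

Required rate k = F/δ = 470/33.8 = 13.905 N/mm
D = (Gd⁴/(8N_a·k))^(1/3) = (79.4×10³·5.1⁴/(8·22·13.905))^(1/3)
  = (21948.6)^(1/3) = 27.9986 mm

28.0 mm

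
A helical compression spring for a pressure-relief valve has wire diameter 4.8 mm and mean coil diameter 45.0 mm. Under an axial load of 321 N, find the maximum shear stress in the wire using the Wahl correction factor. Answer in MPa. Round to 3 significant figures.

384 MPa

Spring index C = D/d = 45.0/4.8 = 9.3750
K_W = (4C−1)/(4C−4) + 0.615/C = 36.500/33.500 + 0.0656 = 1.1552
τ₀ = 8FD/(πd³) = 8·321·45.0/(π·4.8³) = 115560/347.44 = 332.61 MPa
τ_max = K·τ₀ = 1.1552 × 332.61 = 384.21 MPa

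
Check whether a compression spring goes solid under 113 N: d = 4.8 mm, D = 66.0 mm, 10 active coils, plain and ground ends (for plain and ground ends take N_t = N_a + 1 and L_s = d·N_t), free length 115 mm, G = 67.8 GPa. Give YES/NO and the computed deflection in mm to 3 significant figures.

YES, δ = 72.2 mm

k = Gd⁴/(8D³N_a) = (67.8×10³)(4.8⁴)/(8·66.0³·10) = 1.5649 N/mm
N_t = 11; L_s = 4.8·11 = 52.8 mm; δ_solid = L₀ − L_s = 115 − 52.8 = 62.2 mm
δ = F/k = 113/1.5649 = 72.211 mm
δ ≥ δ_solid → spring goes solid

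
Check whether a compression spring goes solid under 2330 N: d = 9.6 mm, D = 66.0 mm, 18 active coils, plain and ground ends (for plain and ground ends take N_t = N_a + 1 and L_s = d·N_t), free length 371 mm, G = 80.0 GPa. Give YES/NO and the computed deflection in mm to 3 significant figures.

NO, δ = 142 mm

k = Gd⁴/(8D³N_a) = (80.0×10³)(9.6⁴)/(8·66.0³·18) = 16.413 N/mm
N_t = 19; L_s = 9.6·19 = 182.4 mm; δ_solid = L₀ − L_s = 371 − 182.4 = 188.6 mm
δ = F/k = 2330/16.413 = 141.96 mm
δ < δ_solid → spring does not go solid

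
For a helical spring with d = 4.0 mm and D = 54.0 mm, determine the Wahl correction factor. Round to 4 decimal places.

1.1056

C = D/d = 54.0/4.0 = 13.5000
K_W = (4C−1)/(4C−4) + 0.615/C = 53.000/50.000 + 0.0456 = 1.1056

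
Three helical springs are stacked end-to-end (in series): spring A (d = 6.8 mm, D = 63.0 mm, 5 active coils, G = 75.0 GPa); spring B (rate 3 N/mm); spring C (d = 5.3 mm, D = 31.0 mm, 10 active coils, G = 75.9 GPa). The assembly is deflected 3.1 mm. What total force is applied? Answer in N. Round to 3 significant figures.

k_A = Gd⁴/(8D³N_a) = (75.0×10³)(6.8⁴)/(8·63.0³·5) = 16.033 N/mm
k_C = Gd⁴/(8D³N_a) = (75.9×10³)(5.3⁴)/(8·31.0³·10) = 25.129 N/mm
Series: 1/k_eq = 1/16.033 + 1/3 + 1/25.129 = 0.4355; k_eq = 2.2962 N/mm
F = k_eq·δ = 2.2962·3.1 = 7.1183 N

7.12 N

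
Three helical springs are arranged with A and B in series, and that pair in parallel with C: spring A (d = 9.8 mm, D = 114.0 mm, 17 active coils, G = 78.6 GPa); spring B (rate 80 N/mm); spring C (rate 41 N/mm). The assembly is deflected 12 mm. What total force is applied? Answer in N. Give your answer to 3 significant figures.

533 N

k_A = Gd⁴/(8D³N_a) = (78.6×10³)(9.8⁴)/(8·114.0³·17) = 3.5981 N/mm
Springs A,B series: k_AB = 1/(1/3.5981+1/80) = 3.4432 N/mm; parallel with C: k_eq = 3.4432+41 = 44.443 N/mm
F = k_eq·δ = 44.443·12 = 533.32 N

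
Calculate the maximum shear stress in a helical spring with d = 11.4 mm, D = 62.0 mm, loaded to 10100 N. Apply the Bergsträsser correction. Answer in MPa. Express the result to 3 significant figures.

1360 MPa

Spring index C = D/d = 62.0/11.4 = 5.4386
K_B = (4C+2)/(4C−3) = 23.754/18.754 = 1.2666
τ₀ = 8FD/(πd³) = 8·10100·62.0/(π·11.4³) = 5.0096e+06/4654.4 = 1076.3 MPa
τ_max = K·τ₀ = 1.2666 × 1076.3 = 1363.3 MPa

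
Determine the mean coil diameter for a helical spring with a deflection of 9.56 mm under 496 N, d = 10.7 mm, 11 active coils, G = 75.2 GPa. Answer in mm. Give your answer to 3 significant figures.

60.0 mm

Required rate k = F/δ = 496/9.56 = 51.883 N/mm
D = (Gd⁴/(8N_a·k))^(1/3) = (75.2×10³·10.7⁴/(8·11·51.883))^(1/3)
  = (215897)^(1/3) = 59.9905 mm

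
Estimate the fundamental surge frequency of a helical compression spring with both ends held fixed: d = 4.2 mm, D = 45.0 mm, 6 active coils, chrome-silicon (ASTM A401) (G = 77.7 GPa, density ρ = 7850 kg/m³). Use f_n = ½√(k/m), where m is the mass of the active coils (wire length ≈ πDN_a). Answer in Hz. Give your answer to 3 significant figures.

122 Hz

k = Gd⁴/(8D³N_a) = (77.7×10³)(4.2⁴)/(8·45.0³·6) = 5.5276 N/mm = 5527.6 N/m
Wire length L = πDN_a = π·45.0·6 = 848.23 mm
m = ρ·(πd²/4)·L = 7850 × 13.854×10⁻⁶ m² × 0.84823 m = 0.092251 kg
f_n = ½√(k/m) = 0.5·√(5527.6/0.092251) = 0.5·√(59919) = 122.39 Hz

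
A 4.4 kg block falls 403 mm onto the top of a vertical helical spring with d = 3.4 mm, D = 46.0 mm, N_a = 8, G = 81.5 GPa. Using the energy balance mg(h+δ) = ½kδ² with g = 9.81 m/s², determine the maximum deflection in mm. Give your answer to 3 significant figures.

168 mm

k = Gd⁴/(8D³N_a) = (81.5×10³)(3.4⁴)/(8·46.0³·8) = 1.7483 N/mm
W = mg = 4.4 × 9.81 = 43.164 N
½kδ² − Wδ − Wh = 0 → δ = (W + √(W² + 2kWh))/k
δ = (43.164 + √(1863.1 + 60824.2))/1.7483 = (43.164 + 250.37)/1.7483 = 167.9 mm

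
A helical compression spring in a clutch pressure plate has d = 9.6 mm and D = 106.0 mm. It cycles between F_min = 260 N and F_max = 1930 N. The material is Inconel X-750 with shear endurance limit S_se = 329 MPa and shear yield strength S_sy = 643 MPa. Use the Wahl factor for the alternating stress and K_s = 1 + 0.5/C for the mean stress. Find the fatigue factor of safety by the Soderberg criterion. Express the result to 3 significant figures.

0.705

C = D/d = 106.0/9.6 = 11.0417; K_W = (4C−1)/(4C−4)+0.615/C = 1.1304; K_s = 1+0.5/C = 1.0453
F_a = (F_max−F_min)/2 = 835 N; F_m = (F_max+F_min)/2 = 1095 N
τ_a = K_W·8F_aD/(πd³) = 1.1304 × 254.75 = 287.97 MPa
τ_m = K_s·8F_mD/(πd³) = 1.0453 × 334.08 = 349.2 MPa
Soderberg: 1/n_f = τ_a/S_se + τ_m/S_sy = 287.97/329 + 349.2/643 = 0.87529 + 0.54309 = 1.4184
n_f = 1/1.4184 = 0.705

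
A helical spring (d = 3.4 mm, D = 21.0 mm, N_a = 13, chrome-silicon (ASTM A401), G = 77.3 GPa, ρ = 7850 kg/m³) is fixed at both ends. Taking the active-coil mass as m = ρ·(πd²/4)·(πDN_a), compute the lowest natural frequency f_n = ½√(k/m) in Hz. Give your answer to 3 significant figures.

209 Hz

k = Gd⁴/(8D³N_a) = (77.3×10³)(3.4⁴)/(8·21.0³·13) = 10.725 N/mm = 10725 N/m
Wire length L = πDN_a = π·21.0·13 = 857.65 mm
m = ρ·(πd²/4)·L = 7850 × 9.0792×10⁻⁶ m² × 0.85765 m = 0.061127 kg
f_n = ½√(k/m) = 0.5·√(10725/0.061127) = 0.5·√(1.7546e+05) = 209.44 Hz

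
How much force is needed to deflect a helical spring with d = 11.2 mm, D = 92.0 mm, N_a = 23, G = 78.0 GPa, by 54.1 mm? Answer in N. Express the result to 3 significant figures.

k = Gd⁴/(8D³N_a) = (78.0×10³)(11.2⁴)/(8·92.0³·23) = 8.5661 N/mm
F = k·δ = 8.5661 × 54.1 = 463.43 N

463 N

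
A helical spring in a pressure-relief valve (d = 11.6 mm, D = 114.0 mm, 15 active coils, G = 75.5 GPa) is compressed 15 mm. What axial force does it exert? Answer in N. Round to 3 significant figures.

115 N

k = Gd⁴/(8D³N_a) = (75.5×10³)(11.6⁴)/(8·114.0³·15) = 7.6892 N/mm
F = k·δ = 7.6892 × 15 = 115.34 N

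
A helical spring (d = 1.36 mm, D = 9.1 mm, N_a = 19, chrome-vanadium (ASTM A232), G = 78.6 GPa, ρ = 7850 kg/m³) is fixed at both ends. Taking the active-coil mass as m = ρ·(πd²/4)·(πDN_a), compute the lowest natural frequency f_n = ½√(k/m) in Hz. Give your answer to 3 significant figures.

k = Gd⁴/(8D³N_a) = (78.6×10³)(1.36⁴)/(8·9.1³·19) = 2.3475 N/mm = 2347.5 N/m
Wire length L = πDN_a = π·9.1·19 = 543.18 mm
m = ρ·(πd²/4)·L = 7850 × 1.4527×10⁻⁶ m² × 0.54318 m = 0.0061942 kg
f_n = ½√(k/m) = 0.5·√(2347.5/0.0061942) = 0.5·√(3.7899e+05) = 307.81 Hz

308 Hz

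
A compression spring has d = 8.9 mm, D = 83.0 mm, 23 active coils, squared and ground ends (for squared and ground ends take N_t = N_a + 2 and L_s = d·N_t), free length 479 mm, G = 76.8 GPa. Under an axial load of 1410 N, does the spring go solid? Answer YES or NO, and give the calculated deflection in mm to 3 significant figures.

YES, δ = 308 mm

k = Gd⁴/(8D³N_a) = (76.8×10³)(8.9⁴)/(8·83.0³·23) = 4.58 N/mm
N_t = 25; L_s = 8.9·25 = 222.5 mm; δ_solid = L₀ − L_s = 479 − 222.5 = 256.5 mm
δ = F/k = 1410/4.58 = 307.86 mm
δ ≥ δ_solid → spring goes solid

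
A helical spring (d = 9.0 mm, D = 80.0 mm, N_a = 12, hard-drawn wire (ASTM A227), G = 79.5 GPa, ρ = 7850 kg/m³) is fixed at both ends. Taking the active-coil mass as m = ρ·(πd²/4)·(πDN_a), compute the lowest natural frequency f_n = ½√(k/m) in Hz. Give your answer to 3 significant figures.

42.0 Hz

k = Gd⁴/(8D³N_a) = (79.5×10³)(9.0⁴)/(8·80.0³·12) = 10.612 N/mm = 10612 N/m
Wire length L = πDN_a = π·80.0·12 = 3015.9 mm
m = ρ·(πd²/4)·L = 7850 × 63.617×10⁻⁶ m² × 3.0159 m = 1.5061 kg
f_n = ½√(k/m) = 0.5·√(10612/1.5061) = 0.5·√(7045.8) = 41.97 Hz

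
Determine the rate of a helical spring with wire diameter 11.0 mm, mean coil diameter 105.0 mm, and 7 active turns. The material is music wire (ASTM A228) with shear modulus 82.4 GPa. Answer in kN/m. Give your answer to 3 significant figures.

k = Gd⁴/(8D³N_a) = (82.4×10³ × 11.0⁴) / (8 × 105.0³ × 7)
  = 1.20642e+09 / 6.4827e+07 = 18.61 N/mm

18.6 kN/m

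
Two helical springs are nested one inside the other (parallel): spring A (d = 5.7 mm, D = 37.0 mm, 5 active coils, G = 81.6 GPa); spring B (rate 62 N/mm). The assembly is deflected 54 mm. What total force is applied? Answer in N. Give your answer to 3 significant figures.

5640 N

k_A = Gd⁴/(8D³N_a) = (81.6×10³)(5.7⁴)/(8·37.0³·5) = 42.513 N/mm
Parallel: k_eq = 42.513 + 62 = 104.51 N/mm
F = k_eq·δ = 104.51·54 = 5643.7 N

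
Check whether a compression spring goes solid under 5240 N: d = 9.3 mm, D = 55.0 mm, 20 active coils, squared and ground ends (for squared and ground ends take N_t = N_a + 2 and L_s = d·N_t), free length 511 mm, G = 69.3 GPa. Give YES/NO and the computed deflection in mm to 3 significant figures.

k = Gd⁴/(8D³N_a) = (69.3×10³)(9.3⁴)/(8·55.0³·20) = 19.474 N/mm
N_t = 22; L_s = 9.3·22 = 204.6 mm; δ_solid = L₀ − L_s = 511 − 204.6 = 306.4 mm
δ = F/k = 5240/19.474 = 269.08 mm
δ < δ_solid → spring does not go solid

NO, δ = 269 mm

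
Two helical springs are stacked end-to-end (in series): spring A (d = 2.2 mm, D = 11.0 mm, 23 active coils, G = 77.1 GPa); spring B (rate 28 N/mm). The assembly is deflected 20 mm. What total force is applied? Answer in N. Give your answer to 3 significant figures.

k_A = Gd⁴/(8D³N_a) = (77.1×10³)(2.2⁴)/(8·11.0³·23) = 7.3748 N/mm
Series: 1/k_eq = 1/7.3748 + 1/28 = 0.17131; k_eq = 5.8373 N/mm
F = k_eq·δ = 5.8373·20 = 116.75 N

117 N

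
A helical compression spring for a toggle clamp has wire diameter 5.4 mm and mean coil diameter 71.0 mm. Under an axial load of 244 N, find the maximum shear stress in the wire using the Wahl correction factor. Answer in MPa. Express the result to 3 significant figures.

Spring index C = D/d = 71.0/5.4 = 13.1481
K_W = (4C−1)/(4C−4) + 0.615/C = 51.593/48.593 + 0.0468 = 1.1085
τ₀ = 8FD/(πd³) = 8·244·71.0/(π·5.4³) = 138592/494.69 = 280.16 MPa
τ_max = K·τ₀ = 1.1085 × 280.16 = 310.56 MPa

311 MPa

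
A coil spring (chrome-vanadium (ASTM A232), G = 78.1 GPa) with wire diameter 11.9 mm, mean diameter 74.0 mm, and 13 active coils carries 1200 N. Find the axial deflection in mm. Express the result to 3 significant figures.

k = Gd⁴/(8D³N_a) = (78.1×10³)(11.9⁴)/(8·74.0³·13) = 37.163 N/mm
δ = F/k = 1200 / 37.163 = 32.29 mm

32.3 mm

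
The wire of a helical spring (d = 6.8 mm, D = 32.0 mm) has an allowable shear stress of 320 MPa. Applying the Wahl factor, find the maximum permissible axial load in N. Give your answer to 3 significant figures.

C = D/d = 32.0/6.8 = 4.7059
K_W = (4C−1)/(4C−4) + 0.615/C = 17.824/14.824 + 0.1307 = 1.3331
τ_max = K·8FD/(πd³) → F_max = τ_allow·πd³/(8DK)
F_max = 320·π·6.8³/(8·32.0·1.3331) = 3.161e+05/341.27 = 926.26 N

926 N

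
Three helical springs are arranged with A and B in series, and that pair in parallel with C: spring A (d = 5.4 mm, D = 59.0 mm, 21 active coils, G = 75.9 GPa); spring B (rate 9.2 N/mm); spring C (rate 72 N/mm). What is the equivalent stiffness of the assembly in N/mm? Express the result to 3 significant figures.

k_A = Gd⁴/(8D³N_a) = (75.9×10³)(5.4⁴)/(8·59.0³·21) = 1.8705 N/mm
Springs A,B series: k_AB = 1/(1/1.8705+1/9.2) = 1.5544 N/mm; parallel with C: k_eq = 1.5544+72 = 73.554 N/mm

73.6 N/mm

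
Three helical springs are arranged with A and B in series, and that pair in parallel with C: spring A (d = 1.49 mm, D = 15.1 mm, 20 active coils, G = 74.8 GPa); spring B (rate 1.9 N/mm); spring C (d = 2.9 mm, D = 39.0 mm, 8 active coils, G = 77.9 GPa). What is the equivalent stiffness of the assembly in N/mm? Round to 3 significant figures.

1.95 N/mm

k_A = Gd⁴/(8D³N_a) = (74.8×10³)(1.49⁴)/(8·15.1³·20) = 0.66926 N/mm
k_C = Gd⁴/(8D³N_a) = (77.9×10³)(2.9⁴)/(8·39.0³·8) = 1.4513 N/mm
Springs A,B series: k_AB = 1/(1/0.66926+1/1.9) = 0.49493 N/mm; parallel with C: k_eq = 0.49493+1.4513 = 1.9462 N/mm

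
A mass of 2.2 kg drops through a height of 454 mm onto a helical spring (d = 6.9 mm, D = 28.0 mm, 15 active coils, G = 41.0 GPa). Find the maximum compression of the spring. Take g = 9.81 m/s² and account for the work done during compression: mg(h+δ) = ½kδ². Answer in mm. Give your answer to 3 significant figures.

k = Gd⁴/(8D³N_a) = (41.0×10³)(6.9⁴)/(8·28.0³·15) = 35.28 N/mm
W = mg = 2.2 × 9.81 = 21.582 N
½kδ² − Wδ − Wh = 0 → δ = (W + √(W² + 2kWh))/k
δ = (21.582 + √(465.78 + 691357))/35.28 = (21.582 + 831.76)/35.28 = 24.188 mm

24.2 mm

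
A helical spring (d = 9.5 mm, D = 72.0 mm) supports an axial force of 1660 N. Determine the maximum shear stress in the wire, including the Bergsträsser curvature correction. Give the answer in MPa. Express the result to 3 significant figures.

Spring index C = D/d = 72.0/9.5 = 7.5789
K_B = (4C+2)/(4C−3) = 32.316/27.316 = 1.1830
τ₀ = 8FD/(πd³) = 8·1660·72.0/(π·9.5³) = 956160/2693.5 = 354.98 MPa
τ_max = K·τ₀ = 1.1830 × 354.98 = 419.96 MPa

420 MPa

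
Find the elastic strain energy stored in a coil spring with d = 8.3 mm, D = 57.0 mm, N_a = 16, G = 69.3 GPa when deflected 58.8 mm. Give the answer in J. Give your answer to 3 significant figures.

24.0 J

k = Gd⁴/(8D³N_a) = (69.3×10³)(8.3⁴)/(8·57.0³·16) = 13.874 N/mm
U = ½kδ² = 0.5 × 13.874 × 58.8² = 23985 N·mm = 23.985 J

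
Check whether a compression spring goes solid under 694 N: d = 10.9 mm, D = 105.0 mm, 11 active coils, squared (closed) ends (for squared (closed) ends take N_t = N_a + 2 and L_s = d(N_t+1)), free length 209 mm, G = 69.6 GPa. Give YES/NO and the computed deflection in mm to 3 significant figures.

k = Gd⁴/(8D³N_a) = (69.6×10³)(10.9⁴)/(8·105.0³·11) = 9.6442 N/mm
N_t = 13; L_s = 10.9·14 = 152.6 mm; δ_solid = L₀ − L_s = 209 − 152.6 = 56.4 mm
δ = F/k = 694/9.6442 = 71.961 mm
δ ≥ δ_solid → spring goes solid

YES, δ = 72.0 mm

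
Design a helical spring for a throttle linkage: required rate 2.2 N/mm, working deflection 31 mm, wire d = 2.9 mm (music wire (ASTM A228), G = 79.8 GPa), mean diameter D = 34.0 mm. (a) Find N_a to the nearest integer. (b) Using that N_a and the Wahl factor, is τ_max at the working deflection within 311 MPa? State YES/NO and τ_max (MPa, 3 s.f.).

(a) 8 coils; (b) YES, τ_max = 277 MPa

N_a = Gd⁴/(8D³k) = (79.8×10³)(2.9⁴)/(8·34.0³·2.2) = 8.159 → N_a = 8
Actual rate k = Gd⁴/(8D³·8) = 2.2438 N/mm
Working load F = kδ = 2.2438·31 = 69.557 N
C = 34.0/2.9 = 11.7241; K_W = (4C−1)/(4C−4)+0.615/C = 1.1224
τ_max = K_W·8FD/(πd³) = 1.1224·246.92 = 277.15 MPa
τ_max ≤ 311 MPa → acceptable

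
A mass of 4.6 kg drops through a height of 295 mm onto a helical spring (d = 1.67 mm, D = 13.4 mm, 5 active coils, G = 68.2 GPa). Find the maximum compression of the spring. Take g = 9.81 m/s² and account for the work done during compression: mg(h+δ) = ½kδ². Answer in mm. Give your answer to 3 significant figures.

k = Gd⁴/(8D³N_a) = (68.2×10³)(1.67⁴)/(8·13.4³·5) = 5.5116 N/mm
W = mg = 4.6 × 9.81 = 45.126 N
½kδ² − Wδ − Wh = 0 → δ = (W + √(W² + 2kWh))/k
δ = (45.126 + √(2036.4 + 146742))/5.5116 = (45.126 + 385.72)/5.5116 = 78.171 mm

78.2 mm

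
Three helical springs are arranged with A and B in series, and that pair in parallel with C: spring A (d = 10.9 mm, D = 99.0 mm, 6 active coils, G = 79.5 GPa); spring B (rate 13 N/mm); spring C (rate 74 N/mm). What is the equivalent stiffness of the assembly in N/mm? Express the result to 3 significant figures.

82.4 N/mm

k_A = Gd⁴/(8D³N_a) = (79.5×10³)(10.9⁴)/(8·99.0³·6) = 24.095 N/mm
Springs A,B series: k_AB = 1/(1/24.095+1/13) = 8.4441 N/mm; parallel with C: k_eq = 8.4441+74 = 82.444 N/mm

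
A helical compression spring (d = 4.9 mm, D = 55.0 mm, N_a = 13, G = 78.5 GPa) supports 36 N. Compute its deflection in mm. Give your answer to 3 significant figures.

k = Gd⁴/(8D³N_a) = (78.5×10³)(4.9⁴)/(8·55.0³·13) = 2.6154 N/mm
δ = F/k = 36 / 2.6154 = 13.765 mm

13.8 mm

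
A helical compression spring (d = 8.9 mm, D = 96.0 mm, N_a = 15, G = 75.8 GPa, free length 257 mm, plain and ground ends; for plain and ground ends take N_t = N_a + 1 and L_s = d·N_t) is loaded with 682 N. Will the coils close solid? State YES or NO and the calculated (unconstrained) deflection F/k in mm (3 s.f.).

YES, δ = 152 mm

k = Gd⁴/(8D³N_a) = (75.8×10³)(8.9⁴)/(8·96.0³·15) = 4.4795 N/mm
N_t = 16; L_s = 8.9·16 = 142.4 mm; δ_solid = L₀ − L_s = 257 − 142.4 = 114.6 mm
δ = F/k = 682/4.4795 = 152.25 mm
δ ≥ δ_solid → spring goes solid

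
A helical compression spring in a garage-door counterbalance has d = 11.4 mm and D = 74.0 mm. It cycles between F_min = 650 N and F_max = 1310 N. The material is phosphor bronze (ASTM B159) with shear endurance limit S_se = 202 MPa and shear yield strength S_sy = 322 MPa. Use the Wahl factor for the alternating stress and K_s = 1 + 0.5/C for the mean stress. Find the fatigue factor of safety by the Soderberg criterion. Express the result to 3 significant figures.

1.49

C = D/d = 74.0/11.4 = 6.4912; K_W = (4C−1)/(4C−4)+0.615/C = 1.2313; K_s = 1+0.5/C = 1.0770
F_a = (F_max−F_min)/2 = 330 N; F_m = (F_max+F_min)/2 = 980 N
τ_a = K_W·8F_aD/(πd³) = 1.2313 × 41.973 = 51.683 MPa
τ_m = K_s·8F_mD/(πd³) = 1.0770 × 124.65 = 134.25 MPa
Soderberg: 1/n_f = τ_a/S_se + τ_m/S_sy = 51.683/202 + 134.25/322 = 0.25585 + 0.41692 = 0.67278
n_f = 1/0.67278 = 1.486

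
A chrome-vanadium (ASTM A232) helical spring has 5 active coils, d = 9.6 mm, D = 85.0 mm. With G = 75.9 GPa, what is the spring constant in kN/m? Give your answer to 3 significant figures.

k = Gd⁴/(8D³N_a) = (75.9×10³ × 9.6⁴) / (8 × 85.0³ × 5)
  = 6.44654e+08 / 2.4565e+07 = 26.243 N/mm

26.2 kN/m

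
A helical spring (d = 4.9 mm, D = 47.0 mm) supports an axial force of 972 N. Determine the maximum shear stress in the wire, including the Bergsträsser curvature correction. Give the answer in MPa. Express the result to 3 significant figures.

1130 MPa

Spring index C = D/d = 47.0/4.9 = 9.5918
K_B = (4C+2)/(4C−3) = 40.367/35.367 = 1.1414
τ₀ = 8FD/(πd³) = 8·972·47.0/(π·4.9³) = 365472/369.61 = 988.82 MPa
τ_max = K·τ₀ = 1.1414 × 988.82 = 1128.6 MPa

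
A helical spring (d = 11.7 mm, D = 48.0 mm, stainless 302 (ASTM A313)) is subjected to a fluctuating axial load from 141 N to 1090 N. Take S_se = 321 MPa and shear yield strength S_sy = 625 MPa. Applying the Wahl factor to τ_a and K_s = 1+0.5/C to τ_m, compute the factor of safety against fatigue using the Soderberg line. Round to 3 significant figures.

4.14

C = D/d = 48.0/11.7 = 4.1026; K_W = (4C−1)/(4C−4)+0.615/C = 1.3916; K_s = 1+0.5/C = 1.1219
F_a = (F_max−F_min)/2 = 474.5 N; F_m = (F_max+F_min)/2 = 615.5 N
τ_a = K_W·8F_aD/(πd³) = 1.3916 × 36.213 = 50.395 MPa
τ_m = K_s·8F_mD/(πd³) = 1.1219 × 46.973 = 52.698 MPa
Soderberg: 1/n_f = τ_a/S_se + τ_m/S_sy = 50.395/321 + 52.698/625 = 0.15699 + 0.08432 = 0.24131
n_f = 1/0.24131 = 4.144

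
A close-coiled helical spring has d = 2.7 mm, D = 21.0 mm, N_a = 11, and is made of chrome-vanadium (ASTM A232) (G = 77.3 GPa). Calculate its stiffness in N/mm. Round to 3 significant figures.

5.04 N/mm

k = Gd⁴/(8D³N_a) = (77.3×10³ × 2.7⁴) / (8 × 21.0³ × 11)
  = 4.10804e+06 / 814968 = 5.0407 N/mm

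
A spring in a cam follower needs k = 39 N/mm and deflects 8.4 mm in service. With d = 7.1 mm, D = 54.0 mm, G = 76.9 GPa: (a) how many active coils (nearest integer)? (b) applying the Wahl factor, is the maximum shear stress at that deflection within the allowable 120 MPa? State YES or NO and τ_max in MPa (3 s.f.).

N_a = Gd⁴/(8D³k) = (76.9×10³)(7.1⁴)/(8·54.0³·39) = 3.978 → N_a = 4
Actual rate k = Gd⁴/(8D³·4) = 38.782 N/mm
Working load F = kδ = 38.782·8.4 = 325.77 N
C = 54.0/7.1 = 7.6056; K_W = (4C−1)/(4C−4)+0.615/C = 1.1944
τ_max = K_W·8FD/(πd³) = 1.1944·125.16 = 149.49 MPa
τ_max > 120 MPa → exceeds allowable

(a) 4 coils; (b) NO, τ_max = 149 MPa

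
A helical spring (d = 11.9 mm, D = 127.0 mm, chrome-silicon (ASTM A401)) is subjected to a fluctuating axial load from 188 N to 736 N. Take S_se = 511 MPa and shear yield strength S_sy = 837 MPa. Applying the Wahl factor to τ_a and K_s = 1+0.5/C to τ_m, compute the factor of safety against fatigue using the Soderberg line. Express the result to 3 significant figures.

C = D/d = 127.0/11.9 = 10.6723; K_W = (4C−1)/(4C−4)+0.615/C = 1.1352; K_s = 1+0.5/C = 1.0469
F_a = (F_max−F_min)/2 = 274 N; F_m = (F_max+F_min)/2 = 462 N
τ_a = K_W·8F_aD/(πd³) = 1.1352 × 52.584 = 59.692 MPa
τ_m = K_s·8F_mD/(πd³) = 1.0469 × 88.664 = 92.817 MPa
Soderberg: 1/n_f = τ_a/S_se + τ_m/S_sy = 59.692/511 + 92.817/837 = 0.11681 + 0.11089 = 0.22771
n_f = 1/0.22771 = 4.392

4.39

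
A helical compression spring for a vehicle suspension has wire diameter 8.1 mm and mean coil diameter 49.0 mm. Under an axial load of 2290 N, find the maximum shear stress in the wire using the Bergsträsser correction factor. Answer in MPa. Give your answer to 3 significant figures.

Spring index C = D/d = 49.0/8.1 = 6.0494
K_B = (4C+2)/(4C−3) = 26.198/21.198 = 1.2359
τ₀ = 8FD/(πd³) = 8·2290·49.0/(π·8.1³) = 897680/1669.6 = 537.67 MPa
τ_max = K·τ₀ = 1.2359 × 537.67 = 664.49 MPa

664 MPa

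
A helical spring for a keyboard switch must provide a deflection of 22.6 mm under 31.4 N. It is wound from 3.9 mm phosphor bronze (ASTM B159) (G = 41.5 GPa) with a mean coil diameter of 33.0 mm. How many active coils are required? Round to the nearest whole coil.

24

Required rate k = F/δ = 31.4/22.6 = 1.3894 N/mm
N_a = Gd⁴/(8D³k) = (41.5×10³ × 3.9⁴)/(8 × 33.0³ × 1.3894)
    = 9.60078e+06 / 399441 = 24.04 → 24 coils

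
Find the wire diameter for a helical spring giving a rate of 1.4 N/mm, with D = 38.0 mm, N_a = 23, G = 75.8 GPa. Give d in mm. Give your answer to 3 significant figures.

3.70 mm

d = (8D³N_a·k / G)^(1/4) = (8·38.0³·23·1.4 / (75.8×10³))^0.25
  = (186.48)^0.25 = 3.6954 mm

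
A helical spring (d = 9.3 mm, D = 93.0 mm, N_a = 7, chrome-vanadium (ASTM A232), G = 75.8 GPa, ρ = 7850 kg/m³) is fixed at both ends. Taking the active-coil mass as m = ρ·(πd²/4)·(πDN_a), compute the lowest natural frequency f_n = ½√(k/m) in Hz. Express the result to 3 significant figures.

k = Gd⁴/(8D³N_a) = (75.8×10³)(9.3⁴)/(8·93.0³·7) = 12.588 N/mm = 12588 N/m
Wire length L = πDN_a = π·93.0·7 = 2045.2 mm
m = ρ·(πd²/4)·L = 7850 × 67.929×10⁻⁶ m² × 2.0452 m = 1.0906 kg
f_n = ½√(k/m) = 0.5·√(12588/1.0906) = 0.5·√(11543) = 53.719 Hz

53.7 Hz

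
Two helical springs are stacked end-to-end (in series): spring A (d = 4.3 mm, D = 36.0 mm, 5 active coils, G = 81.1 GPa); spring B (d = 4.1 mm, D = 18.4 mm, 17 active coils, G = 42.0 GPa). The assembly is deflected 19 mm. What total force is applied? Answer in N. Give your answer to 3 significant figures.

137 N

k_A = Gd⁴/(8D³N_a) = (81.1×10³)(4.3⁴)/(8·36.0³·5) = 14.857 N/mm
k_B = Gd⁴/(8D³N_a) = (42.0×10³)(4.1⁴)/(8·18.4³·17) = 14.009 N/mm
Series: 1/k_eq = 1/14.857 + 1/14.009 = 0.13869; k_eq = 7.2101 N/mm
F = k_eq·δ = 7.2101·19 = 136.99 N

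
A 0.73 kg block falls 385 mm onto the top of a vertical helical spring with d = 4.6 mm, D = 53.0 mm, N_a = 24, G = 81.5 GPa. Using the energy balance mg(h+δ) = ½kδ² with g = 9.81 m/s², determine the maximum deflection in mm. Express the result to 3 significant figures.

k = Gd⁴/(8D³N_a) = (81.5×10³)(4.6⁴)/(8·53.0³·24) = 1.2766 N/mm
W = mg = 0.73 × 9.81 = 7.1613 N
½kδ² − Wδ − Wh = 0 → δ = (W + √(W² + 2kWh))/k
δ = (7.1613 + √(51.284 + 7039.51))/1.2766 = (7.1613 + 84.207)/1.2766 = 71.571 mm

71.6 mm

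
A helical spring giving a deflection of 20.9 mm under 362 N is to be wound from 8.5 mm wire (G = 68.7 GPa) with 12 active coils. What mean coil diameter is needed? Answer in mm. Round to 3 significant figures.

60.0 mm

Required rate k = F/δ = 362/20.9 = 17.321 N/mm
D = (Gd⁴/(8N_a·k))^(1/3) = (68.7×10³·8.5⁴/(8·12·17.321))^(1/3)
  = (215675)^(1/3) = 59.9699 mm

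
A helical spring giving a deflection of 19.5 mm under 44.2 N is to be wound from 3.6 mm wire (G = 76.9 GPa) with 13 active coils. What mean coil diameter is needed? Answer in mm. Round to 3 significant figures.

Required rate k = F/δ = 44.2/19.5 = 2.2667 N/mm
D = (Gd⁴/(8N_a·k))^(1/3) = (76.9×10³·3.6⁴/(8·13·2.2667))^(1/3)
  = (54791.8)^(1/3) = 37.9815 mm

38.0 mm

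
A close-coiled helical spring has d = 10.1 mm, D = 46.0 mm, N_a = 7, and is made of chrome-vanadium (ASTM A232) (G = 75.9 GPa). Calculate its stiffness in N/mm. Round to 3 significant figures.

k = Gd⁴/(8D³N_a) = (75.9×10³ × 10.1⁴) / (8 × 46.0³ × 7)
  = 7.89818e+08 / 5.45082e+06 = 144.9 N/mm

145 N/mm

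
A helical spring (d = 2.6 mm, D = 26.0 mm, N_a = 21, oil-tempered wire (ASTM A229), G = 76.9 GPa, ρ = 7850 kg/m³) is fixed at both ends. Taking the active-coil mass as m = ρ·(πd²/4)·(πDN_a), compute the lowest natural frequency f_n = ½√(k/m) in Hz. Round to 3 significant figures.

k = Gd⁴/(8D³N_a) = (76.9×10³)(2.6⁴)/(8·26.0³·21) = 1.1901 N/mm = 1190.1 N/m
Wire length L = πDN_a = π·26.0·21 = 1715.3 mm
m = ρ·(πd²/4)·L = 7850 × 5.3093×10⁻⁶ m² × 1.7153 m = 0.071491 kg
f_n = ½√(k/m) = 0.5·√(1190.1/0.071491) = 0.5·√(16647) = 64.512 Hz

64.5 Hz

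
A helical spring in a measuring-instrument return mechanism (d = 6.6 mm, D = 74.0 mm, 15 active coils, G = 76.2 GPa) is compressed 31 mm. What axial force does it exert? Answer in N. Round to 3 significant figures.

k = Gd⁴/(8D³N_a) = (76.2×10³)(6.6⁴)/(8·74.0³·15) = 2.9734 N/mm
F = k·δ = 2.9734 × 31 = 92.176 N

92.2 N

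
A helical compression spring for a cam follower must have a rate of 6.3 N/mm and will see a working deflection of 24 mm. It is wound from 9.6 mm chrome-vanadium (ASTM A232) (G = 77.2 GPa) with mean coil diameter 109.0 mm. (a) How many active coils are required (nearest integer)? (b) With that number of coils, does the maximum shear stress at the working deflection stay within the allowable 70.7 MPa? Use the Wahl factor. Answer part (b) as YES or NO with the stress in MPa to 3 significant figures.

N_a = Gd⁴/(8D³k) = (77.2×10³)(9.6⁴)/(8·109.0³·6.3) = 10.05 → N_a = 10
Actual rate k = Gd⁴/(8D³·10) = 6.329 N/mm
Working load F = kδ = 6.329·24 = 151.9 N
C = 109.0/9.6 = 11.3542; K_W = (4C−1)/(4C−4)+0.615/C = 1.1266
τ_max = K_W·8FD/(πd³) = 1.1266·47.654 = 53.687 MPa
τ_max ≤ 70.7 MPa → acceptable

(a) 10 coils; (b) YES, τ_max = 53.7 MPa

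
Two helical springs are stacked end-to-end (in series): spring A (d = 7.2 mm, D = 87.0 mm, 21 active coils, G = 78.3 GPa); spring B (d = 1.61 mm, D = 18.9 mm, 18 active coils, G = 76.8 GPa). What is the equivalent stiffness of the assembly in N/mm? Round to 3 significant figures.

k_A = Gd⁴/(8D³N_a) = (78.3×10³)(7.2⁴)/(8·87.0³·21) = 1.9021 N/mm
k_B = Gd⁴/(8D³N_a) = (76.8×10³)(1.61⁴)/(8·18.9³·18) = 0.53078 N/mm
Series: 1/k_eq = 1/1.9021 + 1/0.53078 = 2.4098; k_eq = 0.41498 N/mm

0.415 N/mm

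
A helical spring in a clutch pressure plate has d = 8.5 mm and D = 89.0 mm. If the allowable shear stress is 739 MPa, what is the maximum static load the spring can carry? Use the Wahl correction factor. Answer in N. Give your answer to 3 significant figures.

1760 N

C = D/d = 89.0/8.5 = 10.4706
K_W = (4C−1)/(4C−4) + 0.615/C = 40.882/37.882 + 0.0587 = 1.1379
τ_max = K·8FD/(πd³) → F_max = τ_allow·πd³/(8DK)
F_max = 739·π·8.5³/(8·89.0·1.1379) = 1.4258e+06/810.21 = 1759.8 N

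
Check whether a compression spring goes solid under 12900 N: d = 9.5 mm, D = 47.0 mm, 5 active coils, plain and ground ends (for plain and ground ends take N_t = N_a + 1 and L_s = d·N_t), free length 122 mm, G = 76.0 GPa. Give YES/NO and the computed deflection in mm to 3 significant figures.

k = Gd⁴/(8D³N_a) = (76.0×10³)(9.5⁴)/(8·47.0³·5) = 149.06 N/mm
N_t = 6; L_s = 9.5·6 = 57 mm; δ_solid = L₀ − L_s = 122 − 57 = 65 mm
δ = F/k = 12900/149.06 = 86.544 mm
δ ≥ δ_solid → spring goes solid

YES, δ = 86.5 mm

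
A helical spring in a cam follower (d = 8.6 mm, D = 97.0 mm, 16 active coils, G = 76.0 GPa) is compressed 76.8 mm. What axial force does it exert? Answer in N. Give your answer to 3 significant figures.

273 N

k = Gd⁴/(8D³N_a) = (76.0×10³)(8.6⁴)/(8·97.0³·16) = 3.5586 N/mm
F = k·δ = 3.5586 × 76.8 = 273.3 N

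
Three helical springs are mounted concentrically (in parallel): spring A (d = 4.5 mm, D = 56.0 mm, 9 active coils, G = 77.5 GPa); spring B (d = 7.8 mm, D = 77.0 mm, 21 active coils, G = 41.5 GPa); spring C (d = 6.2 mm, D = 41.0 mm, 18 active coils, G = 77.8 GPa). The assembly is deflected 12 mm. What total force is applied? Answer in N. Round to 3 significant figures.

k_A = Gd⁴/(8D³N_a) = (77.5×10³)(4.5⁴)/(8·56.0³·9) = 2.5134 N/mm
k_B = Gd⁴/(8D³N_a) = (41.5×10³)(7.8⁴)/(8·77.0³·21) = 2.0028 N/mm
k_C = Gd⁴/(8D³N_a) = (77.8×10³)(6.2⁴)/(8·41.0³·18) = 11.583 N/mm
Parallel: k_eq = 2.5134 + 2.0028 + 11.583 = 16.099 N/mm
F = k_eq·δ = 16.099·12 = 193.19 N

193 N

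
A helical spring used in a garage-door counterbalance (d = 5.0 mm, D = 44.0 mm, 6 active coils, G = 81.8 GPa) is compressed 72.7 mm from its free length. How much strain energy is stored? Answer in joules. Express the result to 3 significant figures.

k = Gd⁴/(8D³N_a) = (81.8×10³)(5.0⁴)/(8·44.0³·6) = 12.504 N/mm
U = ½kδ² = 0.5 × 12.504 × 72.7² = 33042 N·mm = 33.042 J

33.0 J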